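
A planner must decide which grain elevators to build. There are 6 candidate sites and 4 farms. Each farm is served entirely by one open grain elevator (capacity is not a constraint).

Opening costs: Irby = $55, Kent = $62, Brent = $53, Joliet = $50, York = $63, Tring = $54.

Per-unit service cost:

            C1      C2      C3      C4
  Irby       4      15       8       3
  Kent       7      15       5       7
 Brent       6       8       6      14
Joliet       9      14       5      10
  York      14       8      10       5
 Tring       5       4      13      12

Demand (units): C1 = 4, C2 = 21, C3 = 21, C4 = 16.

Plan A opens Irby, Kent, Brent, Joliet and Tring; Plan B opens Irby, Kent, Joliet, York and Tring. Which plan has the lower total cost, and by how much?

Plan A is cheaper by 10.

Plan A: {Irby, Kent, Brent, Joliet, Tring}: C1→Irby 4·4=16, C2→Tring 4·21=84, C3→Kent 5·21=105, C4→Irby 3·16=48. Service 253; fixed 274; total 527.
Plan B: {Irby, Kent, Joliet, York, Tring}: C1→Irby 4·4=16, C2→Tring 4·21=84, C3→Kent 5·21=105, C4→Irby 3·16=48. Service 253; fixed 284; total 537.
Difference: |527 − 537| = 10.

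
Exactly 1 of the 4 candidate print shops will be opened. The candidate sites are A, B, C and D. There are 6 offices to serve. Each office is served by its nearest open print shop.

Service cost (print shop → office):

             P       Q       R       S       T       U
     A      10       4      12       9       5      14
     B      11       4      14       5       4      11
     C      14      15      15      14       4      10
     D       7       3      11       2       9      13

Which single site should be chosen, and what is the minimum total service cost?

Choose D only; total service cost 45.

With exactly 1 open, each office uses its cheapest among the chosen.
{D}: P→D 7, Q→D 3, R→D 11, S→D 2, T→D 9, U→D 13. Service cost 45.
{B}: service cost 49
{A}: service cost 54
Among all 4 size-1 choices, {D} is lowest.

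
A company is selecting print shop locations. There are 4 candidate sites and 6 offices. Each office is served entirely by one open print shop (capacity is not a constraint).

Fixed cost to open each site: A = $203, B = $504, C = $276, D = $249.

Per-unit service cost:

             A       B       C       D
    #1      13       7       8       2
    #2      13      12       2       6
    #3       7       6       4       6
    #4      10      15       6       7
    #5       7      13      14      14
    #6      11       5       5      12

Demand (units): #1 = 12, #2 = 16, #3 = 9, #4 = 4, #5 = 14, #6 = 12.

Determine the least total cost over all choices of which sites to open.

Minimum total cost: 720

For any fixed open set, each office goes to its cheapest open site; total = fixed + service.
{C}: #1→C 8·12=96, #2→C 2·16=32, #3→C 4·9=36, #4→C 6·4=24, #5→C 14·14=196, #6→C 5·12=60. Service 444; fixed 276; total 720.
{D}: #1→D 2·12=24, #2→D 6·16=96, #3→D 6·9=54, #4→D 7·4=28, #5→D 14·14=196, #6→D 12·12=144. Service 542; fixed 249; total 791.
{A, C}: #1→C 8·12=96, #2→C 2·16=32, #3→C 4·9=36, #4→C 6·4=24, #5→A 7·14=98, #6→C 5·12=60. Service 346; fixed 479; total 825.
{A, B, C, D}: service 274 + fixed 1232 = 1506
No other subset beats 720.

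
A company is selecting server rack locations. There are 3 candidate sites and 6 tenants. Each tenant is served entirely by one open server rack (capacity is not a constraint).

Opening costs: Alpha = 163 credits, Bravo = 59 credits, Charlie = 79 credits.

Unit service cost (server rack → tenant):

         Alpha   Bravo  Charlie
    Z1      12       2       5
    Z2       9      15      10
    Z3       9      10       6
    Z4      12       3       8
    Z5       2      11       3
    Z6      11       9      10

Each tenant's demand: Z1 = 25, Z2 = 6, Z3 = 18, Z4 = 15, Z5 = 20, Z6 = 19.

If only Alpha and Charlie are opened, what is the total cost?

Total cost: 879

Each tenant is assigned to its cheapest site among the open ones.
{Alpha, Charlie}: Z1→Charlie 5·25=125, Z2→Alpha 9·6=54, Z3→Charlie 6·18=108, Z4→Charlie 8·15=120, Z5→Alpha 2·20=40, Z6→Charlie 10·19=190. Service 637; fixed 242; total 879.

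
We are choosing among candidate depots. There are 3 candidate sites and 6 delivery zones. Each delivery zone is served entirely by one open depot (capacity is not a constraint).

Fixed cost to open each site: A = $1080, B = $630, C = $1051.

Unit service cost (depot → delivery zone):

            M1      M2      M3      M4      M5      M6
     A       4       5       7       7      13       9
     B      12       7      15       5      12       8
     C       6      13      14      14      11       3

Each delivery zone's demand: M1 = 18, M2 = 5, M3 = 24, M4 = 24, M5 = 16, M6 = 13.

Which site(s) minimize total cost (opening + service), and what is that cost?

Open B only; minimum total cost 1657.

For any fixed open set, each delivery zone goes to its cheapest open site; total = fixed + service.
{B}: M1→B 12·18=216, M2→B 7·5=35, M3→B 15·24=360, M4→B 5·24=120, M5→B 12·16=192, M6→B 8·13=104. Service 1027; fixed 630; total 1657.
{A}: M1→A 4·18=72, M2→A 5·5=25, M3→A 7·24=168, M4→A 7·24=168, M5→A 13·16=208, M6→A 9·13=117. Service 758; fixed 1080; total 1838.
{C}: service 1060 + fixed 1051 = 2111
{A, B, C}: service 600 + fixed 2761 = 3361
No other subset beats 1657.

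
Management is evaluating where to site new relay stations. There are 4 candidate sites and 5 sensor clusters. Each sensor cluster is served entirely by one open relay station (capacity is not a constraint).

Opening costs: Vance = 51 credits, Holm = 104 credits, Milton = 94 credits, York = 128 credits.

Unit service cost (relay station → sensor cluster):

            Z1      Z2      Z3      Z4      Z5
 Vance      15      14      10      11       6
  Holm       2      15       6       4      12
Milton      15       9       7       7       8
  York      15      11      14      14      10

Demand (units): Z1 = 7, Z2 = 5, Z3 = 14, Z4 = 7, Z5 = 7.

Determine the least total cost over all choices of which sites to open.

For any fixed open set, each sensor cluster goes to its cheapest open site; total = fixed + service.
{Holm}: Z1→Holm 2·7=14, Z2→Holm 15·5=75, Z3→Holm 6·14=84, Z4→Holm 4·7=28, Z5→Holm 12·7=84. Service 285; fixed 104; total 389.
{Vance, Holm}: Z1→Holm 2·7=14, Z2→Vance 14·5=70, Z3→Holm 6·14=84, Z4→Holm 4·7=28, Z5→Vance 6·7=42. Service 238; fixed 155; total 393.
{Holm, Milton}: service 227 + fixed 198 = 425
{Vance, Holm, Milton, York}: service 213 + fixed 377 = 590
No other subset beats 389.

Minimum total cost: 389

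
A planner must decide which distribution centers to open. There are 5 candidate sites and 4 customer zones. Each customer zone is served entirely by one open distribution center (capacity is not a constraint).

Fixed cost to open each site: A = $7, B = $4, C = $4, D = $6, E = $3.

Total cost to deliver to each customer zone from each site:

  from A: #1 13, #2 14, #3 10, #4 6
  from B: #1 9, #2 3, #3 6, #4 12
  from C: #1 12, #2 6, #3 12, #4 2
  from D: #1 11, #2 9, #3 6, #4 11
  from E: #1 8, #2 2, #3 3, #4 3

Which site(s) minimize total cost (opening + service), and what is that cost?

Open E only; minimum total cost 19.

For any fixed open set, each customer zone goes to its cheapest open site; total = fixed + service.
{E}: #1→E 8, #2→E 2, #3→E 3, #4→E 3. Service 16; fixed 3; total 19.
{C, E}: #1→E 8, #2→E 2, #3→E 3, #4→C 2. Service 15; fixed 7; total 22.
{B, E}: service 16 + fixed 7 = 23
{A, B, C, D, E}: #1→E 8, #2→E 2, #3→E 3, #4→C 2. Service 15; fixed 24; total 39.
No other subset beats 19.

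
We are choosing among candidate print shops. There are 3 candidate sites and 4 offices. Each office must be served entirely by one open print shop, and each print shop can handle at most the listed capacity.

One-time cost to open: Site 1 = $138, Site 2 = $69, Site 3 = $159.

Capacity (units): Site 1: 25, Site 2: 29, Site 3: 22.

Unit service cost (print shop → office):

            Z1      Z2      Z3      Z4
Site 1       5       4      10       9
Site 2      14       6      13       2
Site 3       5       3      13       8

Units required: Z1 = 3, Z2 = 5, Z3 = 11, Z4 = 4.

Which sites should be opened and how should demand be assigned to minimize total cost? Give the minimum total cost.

Open {Site 2}: Z1→Site 2 14·3=42, Z2→Site 2 6·5=30, Z3→Site 2 13·11=143, Z4→Site 2 2·4=8.
Loads: Site 2 carries 23/29. Service 223; fixed 69; total 292.
Next best feasible plan costs 319.

Minimum total cost: 292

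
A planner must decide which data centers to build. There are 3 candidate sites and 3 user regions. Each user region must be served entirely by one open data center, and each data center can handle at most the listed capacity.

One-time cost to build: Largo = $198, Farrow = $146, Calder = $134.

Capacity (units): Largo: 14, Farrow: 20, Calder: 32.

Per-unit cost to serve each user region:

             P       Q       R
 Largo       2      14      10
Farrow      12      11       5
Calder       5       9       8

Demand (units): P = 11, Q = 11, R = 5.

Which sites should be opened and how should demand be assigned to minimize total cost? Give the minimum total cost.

Open {Calder}: P→Calder 5·11=55, Q→Calder 9·11=99, R→Calder 8·5=40.
Loads: Calder carries 27/32. Service 194; fixed 134; total 328.
Next best feasible plan costs 459.

Minimum total cost: 328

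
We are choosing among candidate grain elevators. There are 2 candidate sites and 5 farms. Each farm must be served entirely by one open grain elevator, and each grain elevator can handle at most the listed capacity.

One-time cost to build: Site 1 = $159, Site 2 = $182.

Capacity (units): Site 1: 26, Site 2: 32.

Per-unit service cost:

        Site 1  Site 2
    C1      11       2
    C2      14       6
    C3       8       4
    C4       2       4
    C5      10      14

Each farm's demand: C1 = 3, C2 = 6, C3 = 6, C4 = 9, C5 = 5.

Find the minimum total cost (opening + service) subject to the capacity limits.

Minimum total cost: 354

Open {Site 2}: C1→Site 2 2·3=6, C2→Site 2 6·6=36, C3→Site 2 4·6=24, C4→Site 2 4·9=36, C5→Site 2 14·5=70.
Loads: Site 2 carries 29/32. Service 172; fixed 182; total 354.
Next best feasible plan costs 475.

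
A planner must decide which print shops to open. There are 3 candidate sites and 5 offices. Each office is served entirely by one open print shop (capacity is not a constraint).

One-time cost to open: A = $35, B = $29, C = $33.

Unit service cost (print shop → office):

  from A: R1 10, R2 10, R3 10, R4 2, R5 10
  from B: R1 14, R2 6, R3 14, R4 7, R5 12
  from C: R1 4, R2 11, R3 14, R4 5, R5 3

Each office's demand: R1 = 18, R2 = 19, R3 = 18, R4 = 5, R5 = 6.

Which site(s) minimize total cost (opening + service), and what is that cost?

Open A, B and C; minimum total cost 491.

For any fixed open set, each office goes to its cheapest open site; total = fixed + service.
{A, B, C}: R1→C 4·18=72, R2→B 6·19=114, R3→A 10·18=180, R4→A 2·5=10, R5→C 3·6=18. Service 394; fixed 97; total 491.
{A, C}: service 470 + fixed 68 = 538
{B, C}: service 481 + fixed 62 = 543
{B}: service 725 + fixed 29 = 754
No other subset beats 491.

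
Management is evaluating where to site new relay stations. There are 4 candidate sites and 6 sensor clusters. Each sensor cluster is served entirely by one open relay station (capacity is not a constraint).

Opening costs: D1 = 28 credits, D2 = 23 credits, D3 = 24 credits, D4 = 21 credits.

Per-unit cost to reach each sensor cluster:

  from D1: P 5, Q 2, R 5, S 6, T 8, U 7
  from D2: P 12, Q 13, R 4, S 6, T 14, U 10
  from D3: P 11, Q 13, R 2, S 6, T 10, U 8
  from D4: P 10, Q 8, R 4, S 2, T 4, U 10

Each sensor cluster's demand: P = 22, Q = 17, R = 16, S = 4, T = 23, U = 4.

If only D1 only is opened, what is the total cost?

Each sensor cluster is assigned to its cheapest site among the open ones.
{D1}: P→D1 5·22=110, Q→D1 2·17=34, R→D1 5·16=80, S→D1 6·4=24, T→D1 8·23=184, U→D1 7·4=28. Service 460; fixed 28; total 488.

Total cost: 488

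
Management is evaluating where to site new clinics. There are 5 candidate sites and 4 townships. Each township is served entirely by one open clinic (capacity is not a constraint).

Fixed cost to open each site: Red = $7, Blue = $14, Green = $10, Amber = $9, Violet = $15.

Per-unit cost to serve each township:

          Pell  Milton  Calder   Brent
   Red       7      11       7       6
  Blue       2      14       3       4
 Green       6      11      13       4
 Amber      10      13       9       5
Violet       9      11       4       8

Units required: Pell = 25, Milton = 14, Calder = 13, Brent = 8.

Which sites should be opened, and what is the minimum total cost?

For any fixed open set, each township goes to its cheapest open site; total = fixed + service.
{Red, Blue}: Pell→Blue 2·25=50, Milton→Red 11·14=154, Calder→Blue 3·13=39, Brent→Blue 4·8=32. Service 275; fixed 21; total 296.
{Blue, Green}: Pell→Blue 2·25=50, Milton→Green 11·14=154, Calder→Blue 3·13=39, Brent→Blue 4·8=32. Service 275; fixed 24; total 299.
{Blue, Violet}: service 275 + fixed 29 = 304
{Red, Blue, Green, Amber, Violet}: service 275 + fixed 55 = 330
No other subset beats 296.

Open Red and Blue; minimum total cost 296.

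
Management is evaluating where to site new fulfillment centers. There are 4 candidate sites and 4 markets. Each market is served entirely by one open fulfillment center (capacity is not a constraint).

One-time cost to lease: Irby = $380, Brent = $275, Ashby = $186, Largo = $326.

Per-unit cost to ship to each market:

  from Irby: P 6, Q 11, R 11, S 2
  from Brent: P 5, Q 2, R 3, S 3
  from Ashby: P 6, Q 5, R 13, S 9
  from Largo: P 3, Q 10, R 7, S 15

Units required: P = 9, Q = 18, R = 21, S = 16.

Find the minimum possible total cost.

For any fixed open set, each market goes to its cheapest open site; total = fixed + service.
{Brent}: P→Brent 5·9=45, Q→Brent 2·18=36, R→Brent 3·21=63, S→Brent 3·16=48. Service 192; fixed 275; total 467.
{Brent, Ashby}: P→Brent 5·9=45, Q→Brent 2·18=36, R→Brent 3·21=63, S→Brent 3·16=48. Service 192; fixed 461; total 653.
{Ashby}: service 561 + fixed 186 = 747
{Irby, Brent, Ashby, Largo}: P→Largo 3·9=27, Q→Brent 2·18=36, R→Brent 3·21=63, S→Irby 2·16=32. Service 158; fixed 1167; total 1325.
(All 15 nonempty subsets were checked; Brent only is lowest.)

Minimum total cost: 467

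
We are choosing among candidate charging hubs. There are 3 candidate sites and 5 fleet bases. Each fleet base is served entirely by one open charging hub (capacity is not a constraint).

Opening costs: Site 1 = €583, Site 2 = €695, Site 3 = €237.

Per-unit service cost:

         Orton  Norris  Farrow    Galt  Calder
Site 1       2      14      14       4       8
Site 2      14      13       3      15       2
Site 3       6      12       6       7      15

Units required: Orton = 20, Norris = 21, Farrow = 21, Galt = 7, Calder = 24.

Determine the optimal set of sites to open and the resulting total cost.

Open Site 3 only; minimum total cost 1144.

For any fixed open set, each fleet base goes to its cheapest open site; total = fixed + service.
{Site 3}: Orton→Site 3 6·20=120, Norris→Site 3 12·21=252, Farrow→Site 3 6·21=126, Galt→Site 3 7·7=49, Calder→Site 3 15·24=360. Service 907; fixed 237; total 1144.
{Site 1}: Orton→Site 1 2·20=40, Norris→Site 1 14·21=294, Farrow→Site 1 14·21=294, Galt→Site 1 4·7=28, Calder→Site 1 8·24=192. Service 848; fixed 583; total 1431.
{Site 1, Site 3}: Orton→Site 1 2·20=40, Norris→Site 3 12·21=252, Farrow→Site 3 6·21=126, Galt→Site 1 4·7=28, Calder→Site 1 8·24=192. Service 638; fixed 820; total 1458.
{Site 1, Site 2, Site 3}: Orton→Site 1 2·20=40, Norris→Site 3 12·21=252, Farrow→Site 2 3·21=63, Galt→Site 1 4·7=28, Calder→Site 2 2·24=48. Service 431; fixed 1515; total 1946.
No other subset beats 1144.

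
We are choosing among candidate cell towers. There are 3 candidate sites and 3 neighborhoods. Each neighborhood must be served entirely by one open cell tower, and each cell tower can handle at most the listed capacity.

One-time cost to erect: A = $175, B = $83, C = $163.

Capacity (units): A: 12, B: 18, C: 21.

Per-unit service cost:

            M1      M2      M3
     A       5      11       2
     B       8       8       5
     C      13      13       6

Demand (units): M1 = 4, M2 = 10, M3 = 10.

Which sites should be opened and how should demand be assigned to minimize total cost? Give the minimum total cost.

Minimum total cost: 390

Open {A, B}: M1→B 8·4=32, M2→B 8·10=80, M3→A 2·10=20.
Loads: A carries 10/12, B carries 14/18. Service 132; fixed 258; total 390.
Next best feasible plan costs 418.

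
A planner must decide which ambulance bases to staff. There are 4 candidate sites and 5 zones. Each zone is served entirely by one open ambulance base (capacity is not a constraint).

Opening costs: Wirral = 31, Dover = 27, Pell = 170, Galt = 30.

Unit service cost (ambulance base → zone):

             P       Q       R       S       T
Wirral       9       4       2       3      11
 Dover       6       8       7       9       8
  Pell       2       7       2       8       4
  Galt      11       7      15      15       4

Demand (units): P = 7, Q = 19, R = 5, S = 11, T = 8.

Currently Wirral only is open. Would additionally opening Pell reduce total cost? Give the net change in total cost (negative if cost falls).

Current service cost with {Wirral}: 270.
Adding Pell: each zone re-picks its cheapest; new service cost 165, saving 105.
Extra fixed cost: 170. Net change = 170 − 105 = 65.
(Totals: 301 → 366.)

No — net change +65 (cost rises by 65).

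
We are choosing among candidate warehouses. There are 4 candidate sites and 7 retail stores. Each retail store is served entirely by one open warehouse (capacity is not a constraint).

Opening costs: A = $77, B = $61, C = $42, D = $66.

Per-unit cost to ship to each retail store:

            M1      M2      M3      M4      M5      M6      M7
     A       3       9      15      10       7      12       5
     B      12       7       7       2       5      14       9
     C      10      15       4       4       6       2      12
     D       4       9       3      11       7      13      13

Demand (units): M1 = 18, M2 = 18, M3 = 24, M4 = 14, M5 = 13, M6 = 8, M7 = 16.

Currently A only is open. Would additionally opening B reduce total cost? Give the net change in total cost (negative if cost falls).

Yes — net change −305 (cost falls by 305).

Current service cost with {A}: 983.
Adding B: each retail store re-picks its cheapest; new service cost 617, saving 366.
Extra fixed cost: 61. Net change = 61 − 366 = -305.
(Totals: 1060 → 755.)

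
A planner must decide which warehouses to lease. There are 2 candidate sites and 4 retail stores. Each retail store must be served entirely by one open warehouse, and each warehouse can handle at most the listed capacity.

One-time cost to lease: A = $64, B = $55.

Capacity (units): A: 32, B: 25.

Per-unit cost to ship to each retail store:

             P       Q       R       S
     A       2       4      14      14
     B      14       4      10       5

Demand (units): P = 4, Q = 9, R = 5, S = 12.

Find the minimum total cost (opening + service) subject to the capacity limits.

Open {A, B}: P→A 2·4=8, Q→A 4·9=36, R→B 10·5=50, S→B 5·12=60.
Loads: A carries 13/32, B carries 17/25. Service 154; fixed 119; total 273.
Next best feasible plan costs 293.

Minimum total cost: 273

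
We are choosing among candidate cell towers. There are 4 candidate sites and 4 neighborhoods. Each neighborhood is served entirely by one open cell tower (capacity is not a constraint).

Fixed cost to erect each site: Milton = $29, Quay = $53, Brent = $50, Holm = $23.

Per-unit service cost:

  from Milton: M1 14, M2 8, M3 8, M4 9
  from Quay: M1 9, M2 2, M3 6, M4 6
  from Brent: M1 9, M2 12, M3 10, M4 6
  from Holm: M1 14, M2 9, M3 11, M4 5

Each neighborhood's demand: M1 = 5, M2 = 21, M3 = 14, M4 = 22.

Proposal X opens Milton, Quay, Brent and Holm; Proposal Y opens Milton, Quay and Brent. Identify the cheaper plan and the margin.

Proposal Y is cheaper by 1.

Proposal X: {Milton, Quay, Brent, Holm}: M1→Quay 9·5=45, M2→Quay 2·21=42, M3→Quay 6·14=84, M4→Holm 5·22=110. Service 281; fixed 155; total 436.
Proposal Y: {Milton, Quay, Brent}: M1→Quay 9·5=45, M2→Quay 2·21=42, M3→Quay 6·14=84, M4→Quay 6·22=132. Service 303; fixed 132; total 435.
Difference: |436 − 435| = 1.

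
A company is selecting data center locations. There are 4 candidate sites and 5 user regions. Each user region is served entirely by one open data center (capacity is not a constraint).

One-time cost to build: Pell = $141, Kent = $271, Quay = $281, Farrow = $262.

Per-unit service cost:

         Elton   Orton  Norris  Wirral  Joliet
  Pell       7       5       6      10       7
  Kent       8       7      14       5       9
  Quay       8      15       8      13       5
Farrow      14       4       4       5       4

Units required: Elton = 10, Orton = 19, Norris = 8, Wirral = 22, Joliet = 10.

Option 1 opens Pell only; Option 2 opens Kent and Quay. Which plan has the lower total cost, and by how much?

Option 1: {Pell}: Elton→Pell 7·10=70, Orton→Pell 5·19=95, Norris→Pell 6·8=48, Wirral→Pell 10·22=220, Joliet→Pell 7·10=70. Service 503; fixed 141; total 644.
Option 2: {Kent, Quay}: Elton→Kent 8·10=80, Orton→Kent 7·19=133, Norris→Quay 8·8=64, Wirral→Kent 5·22=110, Joliet→Quay 5·10=50. Service 437; fixed 552; total 989.
Difference: |644 − 989| = 345.

Option 1 is cheaper by 345.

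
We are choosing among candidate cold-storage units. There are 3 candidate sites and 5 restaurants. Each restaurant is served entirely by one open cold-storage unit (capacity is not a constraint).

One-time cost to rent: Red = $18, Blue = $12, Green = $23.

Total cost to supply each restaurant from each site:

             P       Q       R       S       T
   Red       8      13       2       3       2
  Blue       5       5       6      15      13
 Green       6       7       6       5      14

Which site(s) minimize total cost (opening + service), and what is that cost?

For any fixed open set, each restaurant goes to its cheapest open site; total = fixed + service.
{Red}: P→Red 8, Q→Red 13, R→Red 2, S→Red 3, T→Red 2. Service 28; fixed 18; total 46.
{Red, Blue}: service 17 + fixed 30 = 47
{Blue}: P→Blue 5, Q→Blue 5, R→Blue 6, S→Blue 15, T→Blue 13. Service 44; fixed 12; total 56.
{Red, Blue, Green}: P→Blue 5, Q→Blue 5, R→Red 2, S→Red 3, T→Red 2. Service 17; fixed 53; total 70.
(All 7 nonempty subsets were checked; Red only is lowest.)

Open Red only; minimum total cost 46.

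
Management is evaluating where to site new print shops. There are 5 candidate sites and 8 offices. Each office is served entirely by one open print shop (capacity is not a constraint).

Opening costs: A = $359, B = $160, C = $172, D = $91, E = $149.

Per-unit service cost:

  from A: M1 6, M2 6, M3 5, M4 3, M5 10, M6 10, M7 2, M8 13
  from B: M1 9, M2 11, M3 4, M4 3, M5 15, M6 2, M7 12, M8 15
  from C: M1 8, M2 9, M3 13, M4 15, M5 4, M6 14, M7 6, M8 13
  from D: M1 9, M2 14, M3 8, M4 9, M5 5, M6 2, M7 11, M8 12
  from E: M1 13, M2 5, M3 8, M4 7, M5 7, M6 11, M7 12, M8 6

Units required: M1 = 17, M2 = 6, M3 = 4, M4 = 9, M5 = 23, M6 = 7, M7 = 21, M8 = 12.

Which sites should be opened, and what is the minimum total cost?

For any fixed open set, each office goes to its cheapest open site; total = fixed + service.
{C, D}: M1→C 8·17=136, M2→C 9·6=54, M3→D 8·4=32, M4→D 9·9=81, M5→C 4·23=92, M6→D 2·7=14, M7→C 6·21=126, M8→D 12·12=144. Service 679; fixed 263; total 942.
{D}: M1→D 9·17=153, M2→D 14·6=84, M3→D 8·4=32, M4→D 9·9=81, M5→D 5·23=115, M6→D 2·7=14, M7→D 11·21=231, M8→D 12·12=144. Service 854; fixed 91; total 945.
{C, E}: M1→C 8·17=136, M2→E 5·6=30, M3→E 8·4=32, M4→E 7·9=63, M5→C 4·23=92, M6→E 11·7=77, M7→C 6·21=126, M8→E 6·12=72. Service 628; fixed 321; total 949.
{A, B, C, D, E}: service 395 + fixed 931 = 1326
No other subset beats 942.

Open C and D; minimum total cost 942.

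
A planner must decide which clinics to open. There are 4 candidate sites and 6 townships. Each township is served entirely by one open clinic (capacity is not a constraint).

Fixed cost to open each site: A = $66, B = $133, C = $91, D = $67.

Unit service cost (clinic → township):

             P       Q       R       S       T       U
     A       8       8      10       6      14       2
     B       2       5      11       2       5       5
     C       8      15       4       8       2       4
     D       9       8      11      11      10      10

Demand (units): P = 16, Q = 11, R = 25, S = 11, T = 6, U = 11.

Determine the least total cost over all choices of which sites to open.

Minimum total cost: 489

For any fixed open set, each township goes to its cheapest open site; total = fixed + service.
{B, C}: P→B 2·16=32, Q→B 5·11=55, R→C 4·25=100, S→B 2·11=22, T→C 2·6=12, U→C 4·11=44. Service 265; fixed 224; total 489.
{A, B, C}: P→B 2·16=32, Q→B 5·11=55, R→C 4·25=100, S→B 2·11=22, T→C 2·6=12, U→A 2·11=22. Service 243; fixed 290; total 533.
{B, C, D}: P→B 2·16=32, Q→B 5·11=55, R→C 4·25=100, S→B 2·11=22, T→C 2·6=12, U→C 4·11=44. Service 265; fixed 291; total 556.
{A, B, C, D}: P→B 2·16=32, Q→B 5·11=55, R→C 4·25=100, S→B 2·11=22, T→C 2·6=12, U→A 2·11=22. Service 243; fixed 357; total 600.
No other subset beats 489.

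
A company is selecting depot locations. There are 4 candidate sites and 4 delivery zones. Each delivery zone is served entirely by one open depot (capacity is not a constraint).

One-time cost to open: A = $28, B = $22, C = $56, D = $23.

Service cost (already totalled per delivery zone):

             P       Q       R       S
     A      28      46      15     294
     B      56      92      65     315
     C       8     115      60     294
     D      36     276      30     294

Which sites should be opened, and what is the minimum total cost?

Open A only; minimum total cost 411.

For any fixed open set, each delivery zone goes to its cheapest open site; total = fixed + service.
{A}: P→A 28, Q→A 46, R→A 15, S→A 294. Service 383; fixed 28; total 411.
{A, B}: service 383 + fixed 50 = 433
{A, D}: service 383 + fixed 51 = 434
{A, B, C, D}: P→C 8, Q→A 46, R→A 15, S→A 294. Service 363; fixed 129; total 492.
No other subset beats 411.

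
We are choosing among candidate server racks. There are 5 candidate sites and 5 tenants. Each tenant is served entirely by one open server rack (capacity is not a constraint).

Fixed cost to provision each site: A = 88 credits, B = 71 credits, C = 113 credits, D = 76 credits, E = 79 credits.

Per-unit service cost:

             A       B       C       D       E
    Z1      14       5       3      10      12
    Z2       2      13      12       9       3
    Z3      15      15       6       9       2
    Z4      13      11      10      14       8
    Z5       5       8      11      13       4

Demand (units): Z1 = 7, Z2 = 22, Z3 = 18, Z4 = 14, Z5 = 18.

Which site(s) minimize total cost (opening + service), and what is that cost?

Open E only; minimum total cost 449.

For any fixed open set, each tenant goes to its cheapest open site; total = fixed + service.
{E}: Z1→E 12·7=84, Z2→E 3·22=66, Z3→E 2·18=36, Z4→E 8·14=112, Z5→E 4·18=72. Service 370; fixed 79; total 449.
{B, E}: service 321 + fixed 150 = 471
{C, E}: service 307 + fixed 192 = 499
{A, B, C, D, E}: service 285 + fixed 427 = 712
No other subset beats 449.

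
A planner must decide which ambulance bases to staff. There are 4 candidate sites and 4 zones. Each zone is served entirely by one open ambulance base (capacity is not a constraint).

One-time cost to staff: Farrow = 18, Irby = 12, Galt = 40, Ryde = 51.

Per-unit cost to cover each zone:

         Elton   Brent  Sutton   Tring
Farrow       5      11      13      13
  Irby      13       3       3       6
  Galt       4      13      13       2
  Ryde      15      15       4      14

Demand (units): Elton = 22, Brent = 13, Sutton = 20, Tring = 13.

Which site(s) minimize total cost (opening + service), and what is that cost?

Open Irby and Galt; minimum total cost 265.

For any fixed open set, each zone goes to its cheapest open site; total = fixed + service.
{Irby, Galt}: Elton→Galt 4·22=88, Brent→Irby 3·13=39, Sutton→Irby 3·20=60, Tring→Galt 2·13=26. Service 213; fixed 52; total 265.
{Farrow, Irby, Galt}: Elton→Galt 4·22=88, Brent→Irby 3·13=39, Sutton→Irby 3·20=60, Tring→Galt 2·13=26. Service 213; fixed 70; total 283.
{Irby, Galt, Ryde}: service 213 + fixed 103 = 316
{Farrow, Irby, Galt, Ryde}: service 213 + fixed 121 = 334
(All 15 nonempty subsets were checked; Irby and Galt is lowest.)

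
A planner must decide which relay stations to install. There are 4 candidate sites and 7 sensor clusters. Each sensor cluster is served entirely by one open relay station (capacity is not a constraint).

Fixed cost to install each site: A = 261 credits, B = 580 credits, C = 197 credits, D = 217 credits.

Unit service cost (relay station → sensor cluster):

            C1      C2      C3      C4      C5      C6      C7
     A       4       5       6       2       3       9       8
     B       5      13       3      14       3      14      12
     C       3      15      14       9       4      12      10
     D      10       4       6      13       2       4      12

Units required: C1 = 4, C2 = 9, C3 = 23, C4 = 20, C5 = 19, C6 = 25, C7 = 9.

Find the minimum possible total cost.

Minimum total cost: 854

For any fixed open set, each sensor cluster goes to its cheapest open site; total = fixed + service.
{A}: C1→A 4·4=16, C2→A 5·9=45, C3→A 6·23=138, C4→A 2·20=40, C5→A 3·19=57, C6→A 9·25=225, C7→A 8·9=72. Service 593; fixed 261; total 854.
{A, D}: service 440 + fixed 478 = 918
{D}: service 720 + fixed 217 = 937
{A, B, C, D}: C1→C 3·4=12, C2→D 4·9=36, C3→B 3·23=69, C4→A 2·20=40, C5→D 2·19=38, C6→D 4·25=100, C7→A 8·9=72. Service 367; fixed 1255; total 1622.
No other subset beats 854.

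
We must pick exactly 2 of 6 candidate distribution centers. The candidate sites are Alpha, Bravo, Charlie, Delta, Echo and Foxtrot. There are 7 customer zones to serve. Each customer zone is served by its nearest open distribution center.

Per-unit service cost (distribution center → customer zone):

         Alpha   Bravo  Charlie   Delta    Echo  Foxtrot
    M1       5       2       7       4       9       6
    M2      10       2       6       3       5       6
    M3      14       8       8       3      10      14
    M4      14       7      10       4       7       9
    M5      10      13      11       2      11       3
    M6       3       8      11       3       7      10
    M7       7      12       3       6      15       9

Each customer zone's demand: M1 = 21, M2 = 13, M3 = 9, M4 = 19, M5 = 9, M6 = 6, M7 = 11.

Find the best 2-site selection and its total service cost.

With exactly 2 open, each customer zone uses its cheapest among the chosen.
{Bravo, Delta}: M1→Bravo 2·21=42, M2→Bravo 2·13=26, M3→Delta 3·9=27, M4→Delta 4·19=76, M5→Delta 2·9=18, M6→Delta 3·6=18, M7→Delta 6·11=66. Service cost 273.
{Charlie, Delta}: service cost 295
{Alpha, Delta}: service cost 328
Among all 15 size-2 choices, {Bravo, Delta} is lowest.

Choose Bravo and Delta; total service cost 273.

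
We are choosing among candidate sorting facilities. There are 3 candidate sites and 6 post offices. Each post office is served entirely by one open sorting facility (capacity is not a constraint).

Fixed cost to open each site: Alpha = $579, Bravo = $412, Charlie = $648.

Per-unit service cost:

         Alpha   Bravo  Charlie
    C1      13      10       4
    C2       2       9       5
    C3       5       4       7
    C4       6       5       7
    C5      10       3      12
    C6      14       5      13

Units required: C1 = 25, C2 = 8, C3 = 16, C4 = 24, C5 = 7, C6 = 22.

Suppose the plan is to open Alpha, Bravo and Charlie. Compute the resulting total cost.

Each post office is assigned to its cheapest site among the open ones.
{Alpha, Bravo, Charlie}: C1→Charlie 4·25=100, C2→Alpha 2·8=16, C3→Bravo 4·16=64, C4→Bravo 5·24=120, C5→Bravo 3·7=21, C6→Bravo 5·22=110. Service 431; fixed 1639; total 2070.

Total cost: 2070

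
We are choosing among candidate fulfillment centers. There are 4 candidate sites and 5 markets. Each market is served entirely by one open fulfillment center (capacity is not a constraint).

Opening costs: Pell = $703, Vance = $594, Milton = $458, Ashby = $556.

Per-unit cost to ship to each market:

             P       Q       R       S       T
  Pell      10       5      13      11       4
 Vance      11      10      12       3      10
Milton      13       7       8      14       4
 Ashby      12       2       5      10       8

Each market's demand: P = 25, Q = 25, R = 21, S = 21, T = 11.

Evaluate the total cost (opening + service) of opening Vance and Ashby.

Total cost: 1731

Each market is assigned to its cheapest site among the open ones.
{Vance, Ashby}: P→Vance 11·25=275, Q→Ashby 2·25=50, R→Ashby 5·21=105, S→Vance 3·21=63, T→Ashby 8·11=88. Service 581; fixed 1150; total 1731.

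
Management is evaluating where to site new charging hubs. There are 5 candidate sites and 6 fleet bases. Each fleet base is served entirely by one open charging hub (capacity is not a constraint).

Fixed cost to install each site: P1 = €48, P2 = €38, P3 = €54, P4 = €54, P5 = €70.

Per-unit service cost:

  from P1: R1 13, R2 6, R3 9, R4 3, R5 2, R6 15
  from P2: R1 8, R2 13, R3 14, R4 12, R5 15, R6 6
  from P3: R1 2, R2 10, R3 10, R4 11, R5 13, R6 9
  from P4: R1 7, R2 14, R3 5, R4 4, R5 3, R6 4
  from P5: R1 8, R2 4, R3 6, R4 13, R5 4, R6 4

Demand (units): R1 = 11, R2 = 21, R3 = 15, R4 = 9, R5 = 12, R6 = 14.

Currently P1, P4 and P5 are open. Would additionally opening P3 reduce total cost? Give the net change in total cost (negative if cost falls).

Yes — net change −1 (cost falls by 1).

Current service cost with {P1, P4, P5}: 343.
Adding P3: each fleet base re-picks its cheapest; new service cost 288, saving 55.
Extra fixed cost: 54. Net change = 54 − 55 = -1.
(Totals: 515 → 514.)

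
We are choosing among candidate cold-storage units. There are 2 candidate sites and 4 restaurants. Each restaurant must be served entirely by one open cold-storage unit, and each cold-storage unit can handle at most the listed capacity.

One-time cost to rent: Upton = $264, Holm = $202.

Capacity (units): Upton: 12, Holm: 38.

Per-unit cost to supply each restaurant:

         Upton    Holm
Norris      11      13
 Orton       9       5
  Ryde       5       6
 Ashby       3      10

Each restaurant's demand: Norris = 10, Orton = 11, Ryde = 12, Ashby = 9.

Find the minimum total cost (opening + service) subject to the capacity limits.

Open {Upton, Holm}: Norris→Holm 13·10=130, Orton→Holm 5·11=55, Ryde→Holm 6·12=72, Ashby→Upton 3·9=27.
Loads: Upton carries 9/12, Holm carries 33/38. Service 284; fixed 466; total 750.
Next best feasible plan costs 793.

Minimum total cost: 750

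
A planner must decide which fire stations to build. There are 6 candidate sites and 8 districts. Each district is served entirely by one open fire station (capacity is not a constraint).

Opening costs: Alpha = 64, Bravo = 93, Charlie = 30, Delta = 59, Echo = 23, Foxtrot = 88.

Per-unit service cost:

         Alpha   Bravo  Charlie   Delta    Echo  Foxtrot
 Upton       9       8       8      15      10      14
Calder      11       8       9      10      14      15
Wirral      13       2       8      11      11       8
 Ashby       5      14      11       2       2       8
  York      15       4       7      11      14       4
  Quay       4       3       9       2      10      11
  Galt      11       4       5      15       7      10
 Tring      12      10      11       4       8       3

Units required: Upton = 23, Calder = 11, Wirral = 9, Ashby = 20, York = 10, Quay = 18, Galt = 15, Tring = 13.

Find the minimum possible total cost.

For any fixed open set, each district goes to its cheapest open site; total = fixed + service.
{Bravo, Delta}: Upton→Bravo 8·23=184, Calder→Bravo 8·11=88, Wirral→Bravo 2·9=18, Ashby→Delta 2·20=40, York→Bravo 4·10=40, Quay→Delta 2·18=36, Galt→Bravo 4·15=60, Tring→Delta 4·13=52. Service 518; fixed 152; total 670.
{Bravo, Delta, Echo}: service 518 + fixed 175 = 693
{Bravo, Charlie, Delta}: service 518 + fixed 182 = 700
{Alpha, Bravo, Charlie, Delta, Echo, Foxtrot}: service 505 + fixed 357 = 862
No other subset beats 670.

Minimum total cost: 670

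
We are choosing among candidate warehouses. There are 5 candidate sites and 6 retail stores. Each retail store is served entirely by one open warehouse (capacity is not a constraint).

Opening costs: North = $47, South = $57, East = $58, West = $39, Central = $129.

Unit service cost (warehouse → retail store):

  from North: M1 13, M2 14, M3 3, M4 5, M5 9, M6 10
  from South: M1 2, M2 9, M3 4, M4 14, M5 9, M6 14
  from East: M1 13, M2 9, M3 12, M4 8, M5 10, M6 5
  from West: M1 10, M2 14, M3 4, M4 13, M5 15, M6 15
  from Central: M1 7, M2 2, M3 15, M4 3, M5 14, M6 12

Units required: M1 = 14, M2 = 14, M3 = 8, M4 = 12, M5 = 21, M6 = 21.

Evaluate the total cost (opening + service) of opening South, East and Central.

Total cost: 662

Each retail store is assigned to its cheapest site among the open ones.
{South, East, Central}: M1→South 2·14=28, M2→Central 2·14=28, M3→South 4·8=32, M4→Central 3·12=36, M5→South 9·21=189, M6→East 5·21=105. Service 418; fixed 244; total 662.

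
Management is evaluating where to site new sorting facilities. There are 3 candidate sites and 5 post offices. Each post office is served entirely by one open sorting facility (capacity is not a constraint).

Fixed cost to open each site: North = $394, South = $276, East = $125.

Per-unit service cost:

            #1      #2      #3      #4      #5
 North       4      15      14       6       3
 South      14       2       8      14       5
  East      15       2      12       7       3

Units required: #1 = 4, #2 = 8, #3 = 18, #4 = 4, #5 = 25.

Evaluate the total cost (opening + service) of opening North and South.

Total cost: 945

Each post office is assigned to its cheapest site among the open ones.
{North, South}: #1→North 4·4=16, #2→South 2·8=16, #3→South 8·18=144, #4→North 6·4=24, #5→North 3·25=75. Service 275; fixed 670; total 945.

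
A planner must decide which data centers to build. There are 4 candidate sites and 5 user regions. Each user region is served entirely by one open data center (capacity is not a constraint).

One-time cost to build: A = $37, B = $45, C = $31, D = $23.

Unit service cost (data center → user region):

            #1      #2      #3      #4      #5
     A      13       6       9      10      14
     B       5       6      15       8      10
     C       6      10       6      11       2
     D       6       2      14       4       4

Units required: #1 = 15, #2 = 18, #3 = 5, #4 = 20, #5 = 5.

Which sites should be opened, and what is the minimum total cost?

Open C and D; minimum total cost 300.

For any fixed open set, each user region goes to its cheapest open site; total = fixed + service.
{C, D}: #1→C 6·15=90, #2→D 2·18=36, #3→C 6·5=30, #4→D 4·20=80, #5→C 2·5=10. Service 246; fixed 54; total 300.
{D}: #1→D 6·15=90, #2→D 2·18=36, #3→D 14·5=70, #4→D 4·20=80, #5→D 4·5=20. Service 296; fixed 23; total 319.
{B, C, D}: #1→B 5·15=75, #2→D 2·18=36, #3→C 6·5=30, #4→D 4·20=80, #5→C 2·5=10. Service 231; fixed 99; total 330.
{A, B, C, D}: #1→B 5·15=75, #2→D 2·18=36, #3→C 6·5=30, #4→D 4·20=80, #5→C 2·5=10. Service 231; fixed 136; total 367.
No other subset beats 300.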